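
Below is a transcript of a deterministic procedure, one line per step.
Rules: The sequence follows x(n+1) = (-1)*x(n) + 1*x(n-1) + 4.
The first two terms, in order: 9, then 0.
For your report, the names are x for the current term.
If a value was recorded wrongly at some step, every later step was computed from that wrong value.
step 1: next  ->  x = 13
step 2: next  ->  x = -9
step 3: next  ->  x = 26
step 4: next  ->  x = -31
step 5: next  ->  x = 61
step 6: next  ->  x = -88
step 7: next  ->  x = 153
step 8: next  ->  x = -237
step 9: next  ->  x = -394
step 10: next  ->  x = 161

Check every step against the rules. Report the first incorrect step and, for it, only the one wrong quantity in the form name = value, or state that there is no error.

step 9, x = 394

Step 1: x = -1*(0) + (1)*(9) + (4) = 13 — agrees with the transcript.
Step 2: x = -1*(13) + (1)*(0) + (4) = -9 — no discrepancy.
Step 3: x = -1*(-9) + (1)*(13) + (4) = 26 — verified.
Step 4: x = -1*(26) + (1)*(-9) + (4) = -31 — exactly as logged.
Step 5: x = -1*(-31) + (1)*(26) + (4) = 61 — no discrepancy.
Step 6: x = -1*(61) + (1)*(-31) + (4) = -88 — matches.
Step 7: x = -1*(-88) + (1)*(61) + (4) = 153 — agrees with the transcript.
Step 8: x = -1*(153) + (1)*(-88) + (4) = -237 — matches.
Step 9: x = -1*(-237) + (1)*(153) + (4) = 394 — first mismatch against the transcript.
First deviation found at step 9; the corrected entry is x = 394.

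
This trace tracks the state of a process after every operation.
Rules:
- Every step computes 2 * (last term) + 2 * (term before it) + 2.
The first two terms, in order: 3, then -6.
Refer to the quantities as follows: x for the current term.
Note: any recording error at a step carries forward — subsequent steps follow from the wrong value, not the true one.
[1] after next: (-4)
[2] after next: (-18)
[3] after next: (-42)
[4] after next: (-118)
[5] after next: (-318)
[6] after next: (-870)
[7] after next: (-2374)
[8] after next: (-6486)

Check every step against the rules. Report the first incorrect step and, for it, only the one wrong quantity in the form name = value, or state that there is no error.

no error

Step 1: x = 2*(-6) + (2)*(3) + (2) = -4 — in agreement.
Step 2: x = 2*(-4) + (2)*(-6) + (2) = -18 — matches.
Step 3: x = 2*(-18) + (2)*(-4) + (2) = -42 — in agreement.
Step 4: x = 2*(-42) + (2)*(-18) + (2) = -118 — matches.
Step 5: x = 2*(-118) + (2)*(-42) + (2) = -318 — exactly as logged.
Step 6: x = 2*(-318) + (2)*(-118) + (2) = -870 — verified.
Step 7: x = 2*(-870) + (2)*(-318) + (2) = -2374 — no discrepancy.
Step 8: x = 2*(-2374) + (2)*(-870) + (2) = -6486 — exactly as logged.
The recomputation confirms every line.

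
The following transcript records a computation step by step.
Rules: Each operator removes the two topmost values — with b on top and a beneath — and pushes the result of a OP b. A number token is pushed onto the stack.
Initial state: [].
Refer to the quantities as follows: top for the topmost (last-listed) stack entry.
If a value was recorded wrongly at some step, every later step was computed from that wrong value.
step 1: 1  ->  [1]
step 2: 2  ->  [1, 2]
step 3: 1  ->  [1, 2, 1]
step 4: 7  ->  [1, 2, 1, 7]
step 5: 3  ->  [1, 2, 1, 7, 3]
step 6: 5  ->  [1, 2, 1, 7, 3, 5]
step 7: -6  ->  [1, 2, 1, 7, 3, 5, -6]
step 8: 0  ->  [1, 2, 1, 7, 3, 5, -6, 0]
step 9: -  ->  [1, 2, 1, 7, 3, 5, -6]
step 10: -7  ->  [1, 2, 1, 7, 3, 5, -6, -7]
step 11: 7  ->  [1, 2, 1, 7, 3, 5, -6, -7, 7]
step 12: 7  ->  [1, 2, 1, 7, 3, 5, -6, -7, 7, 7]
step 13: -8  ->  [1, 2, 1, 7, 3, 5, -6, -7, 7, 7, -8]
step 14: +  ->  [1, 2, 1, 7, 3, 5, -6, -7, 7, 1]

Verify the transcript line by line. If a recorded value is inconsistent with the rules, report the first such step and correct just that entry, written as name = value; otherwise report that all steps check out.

step 14, top = -1

Recomputing the run from the initial state:
step 1: [1]
step 2: [1, 2]
step 3: [1, 2, 1]
step 4: [1, 2, 1, 7]
step 5: [1, 2, 1, 7, 3]
step 6: [1, 2, 1, 7, 3, 5]
step 7: [1, 2, 1, 7, 3, 5, -6]
step 8: [1, 2, 1, 7, 3, 5, -6, 0]
step 9: [1, 2, 1, 7, 3, 5, -6]
step 10: [1, 2, 1, 7, 3, 5, -6, -7]
step 11: [1, 2, 1, 7, 3, 5, -6, -7, 7]
step 12: [1, 2, 1, 7, 3, 5, -6, -7, 7, 7]
step 13: [1, 2, 1, 7, 3, 5, -6, -7, 7, 7, -8]
step 14: [1, 2, 1, 7, 3, 5, -6, -7, 7, -1]
The first disagreement with the transcript is at step 14, where the value should be top = -1.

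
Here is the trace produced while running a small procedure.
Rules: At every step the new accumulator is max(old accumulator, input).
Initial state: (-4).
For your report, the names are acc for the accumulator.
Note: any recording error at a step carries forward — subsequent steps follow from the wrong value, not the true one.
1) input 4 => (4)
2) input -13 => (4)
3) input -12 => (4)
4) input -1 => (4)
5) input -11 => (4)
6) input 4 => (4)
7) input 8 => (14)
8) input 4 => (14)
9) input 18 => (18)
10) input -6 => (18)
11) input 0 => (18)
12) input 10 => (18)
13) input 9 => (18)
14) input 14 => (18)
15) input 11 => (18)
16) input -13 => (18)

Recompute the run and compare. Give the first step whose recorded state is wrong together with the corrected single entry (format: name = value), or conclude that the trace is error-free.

step 7, acc = 8

Recomputing the run from the initial state:
step 1: acc = 4
step 2: acc = 4
step 3: acc = 4
step 4: acc = 4
step 5: acc = 4
step 6: acc = 4
step 7: acc = 8
step 8: acc = 8
step 9: acc = 18
step 10: acc = 18
step 11: acc = 18
step 12: acc = 18
step 13: acc = 18
step 14: acc = 18
step 15: acc = 18
step 16: acc = 18
The first disagreement with the trace is at step 7, where the value should be acc = 8.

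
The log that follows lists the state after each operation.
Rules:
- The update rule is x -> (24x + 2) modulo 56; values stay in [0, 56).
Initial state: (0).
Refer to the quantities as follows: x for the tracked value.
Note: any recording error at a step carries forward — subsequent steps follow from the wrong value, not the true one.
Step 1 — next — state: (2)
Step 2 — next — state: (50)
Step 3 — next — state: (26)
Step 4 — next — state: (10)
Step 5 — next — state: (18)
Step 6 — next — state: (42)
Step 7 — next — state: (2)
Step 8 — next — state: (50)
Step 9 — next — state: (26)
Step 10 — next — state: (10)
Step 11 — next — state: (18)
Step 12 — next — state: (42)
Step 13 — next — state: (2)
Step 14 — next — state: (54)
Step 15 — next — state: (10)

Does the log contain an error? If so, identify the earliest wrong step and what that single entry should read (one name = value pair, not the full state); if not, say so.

step 1: x = (24*0 + 2) mod 56 = 2 -> checks out
step 2: x = (24*2 + 2) mod 56 = 50 -> verified
step 3: x = (24*50 + 2) mod 56 = 26 -> no discrepancy
step 4: x = (24*26 + 2) mod 56 = 10 -> same as recorded
step 5: x = (24*10 + 2) mod 56 = 18 -> verified
step 6: x = (24*18 + 2) mod 56 = 42 -> same as recorded
step 7: x = (24*42 + 2) mod 56 = 2 -> checks out
step 8: x = (24*2 + 2) mod 56 = 50 -> verified
step 9: x = (24*50 + 2) mod 56 = 26 -> exactly as logged
step 10: x = (24*26 + 2) mod 56 = 10 -> matches
step 11: x = (24*10 + 2) mod 56 = 18 -> exactly as logged
step 12: x = (24*18 + 2) mod 56 = 42 -> no discrepancy
step 13: x = (24*42 + 2) mod 56 = 2 -> no discrepancy
step 14: x = (24*2 + 2) mod 56 = 50 -> the recorded entry deviates here
That makes step 14 the first incorrect line — x = 50 is what it should show.

step 14, x = 50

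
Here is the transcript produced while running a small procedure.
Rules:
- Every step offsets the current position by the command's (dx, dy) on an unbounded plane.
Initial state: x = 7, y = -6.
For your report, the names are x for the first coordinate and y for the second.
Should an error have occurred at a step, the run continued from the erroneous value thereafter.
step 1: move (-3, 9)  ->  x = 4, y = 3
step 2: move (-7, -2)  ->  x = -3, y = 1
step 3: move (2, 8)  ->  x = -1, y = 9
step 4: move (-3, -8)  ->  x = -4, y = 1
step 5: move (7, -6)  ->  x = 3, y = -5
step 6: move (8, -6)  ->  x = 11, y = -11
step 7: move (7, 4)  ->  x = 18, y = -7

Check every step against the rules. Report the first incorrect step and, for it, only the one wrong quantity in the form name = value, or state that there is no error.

Recomputing the run from the initial state:
step 1: x = 4, y = 3
step 2: x = -3, y = 1
step 3: x = -1, y = 9
step 4: x = -4, y = 1
step 5: x = 3, y = -5
step 6: x = 11, y = -11
step 7: x = 18, y = -7
This matches the transcript at every step.

no error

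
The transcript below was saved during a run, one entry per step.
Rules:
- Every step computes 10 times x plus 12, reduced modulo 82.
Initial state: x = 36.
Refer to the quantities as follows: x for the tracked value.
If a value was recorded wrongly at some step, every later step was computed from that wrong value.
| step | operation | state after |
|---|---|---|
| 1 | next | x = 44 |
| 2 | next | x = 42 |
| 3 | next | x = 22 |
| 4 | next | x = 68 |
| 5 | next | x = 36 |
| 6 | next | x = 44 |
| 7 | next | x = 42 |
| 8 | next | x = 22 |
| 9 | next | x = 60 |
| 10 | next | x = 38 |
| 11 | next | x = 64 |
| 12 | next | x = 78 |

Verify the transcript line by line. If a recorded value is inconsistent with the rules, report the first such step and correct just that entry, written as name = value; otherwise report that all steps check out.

step 1: x = (10*36 + 12) mod 82 = 44 -> confirmed correct
step 2: x = (10*44 + 12) mod 82 = 42 -> matches
step 3: x = (10*42 + 12) mod 82 = 22 -> in agreement
step 4: x = (10*22 + 12) mod 82 = 68 -> consistent with the transcript
step 5: x = (10*68 + 12) mod 82 = 36 -> confirmed correct
step 6: x = (10*36 + 12) mod 82 = 44 -> in agreement
step 7: x = (10*44 + 12) mod 82 = 42 -> verified
step 8: x = (10*42 + 12) mod 82 = 22 -> checks out
step 9: x = (10*22 + 12) mod 82 = 68 -> the recorded entry deviates here
First incorrect step: 9; the correct value is x = 68.

step 9, x = 68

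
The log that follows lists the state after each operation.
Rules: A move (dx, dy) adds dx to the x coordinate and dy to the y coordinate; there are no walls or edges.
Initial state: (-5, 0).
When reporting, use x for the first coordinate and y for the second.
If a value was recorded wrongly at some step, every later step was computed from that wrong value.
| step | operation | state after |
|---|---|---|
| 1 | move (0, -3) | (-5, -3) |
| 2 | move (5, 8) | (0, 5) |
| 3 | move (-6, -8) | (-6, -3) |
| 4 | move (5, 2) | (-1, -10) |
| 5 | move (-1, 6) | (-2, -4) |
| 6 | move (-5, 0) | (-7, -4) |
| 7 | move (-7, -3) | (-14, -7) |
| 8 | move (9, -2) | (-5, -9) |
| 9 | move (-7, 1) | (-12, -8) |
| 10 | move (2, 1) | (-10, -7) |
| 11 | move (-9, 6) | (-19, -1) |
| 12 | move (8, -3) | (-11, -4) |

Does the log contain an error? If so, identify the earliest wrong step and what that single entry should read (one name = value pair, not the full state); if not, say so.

step 4, y = -1

1. x = -5 + (0) = -5, y = 0 + (-3) = -3 (no discrepancy)
2. x = -5 + (5) = 0, y = -3 + (8) = 5 (consistent with the log)
3. x = 0 + (-6) = -6, y = 5 + (-8) = -3 (agrees with the log)
4. x = -6 + (5) = -1, y = -3 + (2) = -1 (a discrepancy with the log)
The earliest wrong entry is at step 4: it should read y = -1.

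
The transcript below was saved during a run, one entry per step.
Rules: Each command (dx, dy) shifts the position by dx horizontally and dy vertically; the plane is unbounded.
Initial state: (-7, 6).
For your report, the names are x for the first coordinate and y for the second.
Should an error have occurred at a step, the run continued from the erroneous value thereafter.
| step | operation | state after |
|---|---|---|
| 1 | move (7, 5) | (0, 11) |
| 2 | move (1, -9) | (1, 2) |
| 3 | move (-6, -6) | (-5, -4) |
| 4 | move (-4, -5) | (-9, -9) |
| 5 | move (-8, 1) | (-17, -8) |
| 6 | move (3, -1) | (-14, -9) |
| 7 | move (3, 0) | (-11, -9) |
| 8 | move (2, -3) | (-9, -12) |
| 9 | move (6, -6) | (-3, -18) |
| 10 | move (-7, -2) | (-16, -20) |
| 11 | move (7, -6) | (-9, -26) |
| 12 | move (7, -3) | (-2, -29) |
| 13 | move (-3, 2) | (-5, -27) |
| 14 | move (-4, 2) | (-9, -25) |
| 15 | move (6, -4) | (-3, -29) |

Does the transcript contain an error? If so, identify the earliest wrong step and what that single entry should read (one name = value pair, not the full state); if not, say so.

Recomputing the run from the initial state:
step 1: x = 0, y = 11
step 2: x = 1, y = 2
step 3: x = -5, y = -4
step 4: x = -9, y = -9
step 5: x = -17, y = -8
step 6: x = -14, y = -9
step 7: x = -11, y = -9
step 8: x = -9, y = -12
step 9: x = -3, y = -18
step 10: x = -10, y = -20
step 11: x = -3, y = -26
step 12: x = 4, y = -29
step 13: x = 1, y = -27
step 14: x = -3, y = -25
step 15: x = 3, y = -29
The first disagreement with the transcript is at step 10, where the value should be x = -10.

step 10, x = -10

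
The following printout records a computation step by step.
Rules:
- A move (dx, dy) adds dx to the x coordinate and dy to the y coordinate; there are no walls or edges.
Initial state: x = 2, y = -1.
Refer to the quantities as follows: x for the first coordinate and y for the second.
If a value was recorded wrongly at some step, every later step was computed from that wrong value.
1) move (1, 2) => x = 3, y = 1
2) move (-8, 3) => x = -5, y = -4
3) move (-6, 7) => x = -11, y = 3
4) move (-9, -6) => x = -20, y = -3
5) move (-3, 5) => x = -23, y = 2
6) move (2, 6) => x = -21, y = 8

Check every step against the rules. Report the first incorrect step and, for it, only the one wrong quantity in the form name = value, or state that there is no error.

Recomputing the run from the initial state:
step 1: x = 3, y = 1
step 2: x = -5, y = 4
step 3: x = -11, y = 11
step 4: x = -20, y = 5
step 5: x = -23, y = 10
step 6: x = -21, y = 16
The first disagreement with the printout is at step 2, where the value should be y = 4.

step 2, y = 4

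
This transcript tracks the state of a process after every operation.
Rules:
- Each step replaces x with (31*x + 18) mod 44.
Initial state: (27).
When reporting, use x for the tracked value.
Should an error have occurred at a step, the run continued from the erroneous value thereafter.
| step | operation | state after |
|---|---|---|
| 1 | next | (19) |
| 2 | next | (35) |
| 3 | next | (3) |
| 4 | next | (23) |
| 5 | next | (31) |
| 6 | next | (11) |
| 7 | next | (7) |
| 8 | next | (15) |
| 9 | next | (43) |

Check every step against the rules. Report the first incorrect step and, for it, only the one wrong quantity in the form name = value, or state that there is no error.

step 5, x = 27

1. x = (31*27 + 18) mod 44 = 19 (matches)
2. x = (31*19 + 18) mod 44 = 35 (exactly as logged)
3. x = (31*35 + 18) mod 44 = 3 (checks out)
4. x = (31*3 + 18) mod 44 = 23 (verified)
5. x = (31*23 + 18) mod 44 = 27 (first mismatch against the transcript)
The earliest wrong entry is at step 5: it should read x = 27.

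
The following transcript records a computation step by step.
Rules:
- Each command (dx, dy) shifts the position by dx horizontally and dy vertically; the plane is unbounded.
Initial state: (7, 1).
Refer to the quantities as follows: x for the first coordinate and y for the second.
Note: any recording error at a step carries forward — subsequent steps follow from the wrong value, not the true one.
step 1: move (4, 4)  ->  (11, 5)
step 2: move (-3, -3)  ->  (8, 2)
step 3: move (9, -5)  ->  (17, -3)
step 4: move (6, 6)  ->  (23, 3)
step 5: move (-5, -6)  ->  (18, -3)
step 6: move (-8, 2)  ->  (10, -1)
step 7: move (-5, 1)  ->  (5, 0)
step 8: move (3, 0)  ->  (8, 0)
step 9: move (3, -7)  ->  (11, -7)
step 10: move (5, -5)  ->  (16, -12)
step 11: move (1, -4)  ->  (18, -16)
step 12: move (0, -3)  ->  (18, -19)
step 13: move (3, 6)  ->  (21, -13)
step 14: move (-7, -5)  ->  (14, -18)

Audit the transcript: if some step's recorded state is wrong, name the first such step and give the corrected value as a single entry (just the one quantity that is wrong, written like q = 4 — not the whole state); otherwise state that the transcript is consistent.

step 1: x = 7 + (4) = 11, y = 1 + (4) = 5 -> no discrepancy
step 2: x = 11 + (-3) = 8, y = 5 + (-3) = 2 -> checks out
step 3: x = 8 + (9) = 17, y = 2 + (-5) = -3 -> checks out
step 4: x = 17 + (6) = 23, y = -3 + (6) = 3 -> consistent with the transcript
step 5: x = 23 + (-5) = 18, y = 3 + (-6) = -3 -> confirmed correct
step 6: x = 18 + (-8) = 10, y = -3 + (2) = -1 -> confirmed correct
step 7: x = 10 + (-5) = 5, y = -1 + (1) = 0 -> verified
step 8: x = 5 + (3) = 8, y = 0 + (0) = 0 -> checks out
step 9: x = 8 + (3) = 11, y = 0 + (-7) = -7 -> same as recorded
step 10: x = 11 + (5) = 16, y = -7 + (-5) = -12 -> agrees with the transcript
step 11: x = 16 + (1) = 17, y = -12 + (-4) = -16 -> the transcript has a different value
First incorrect step: 11; the correct value is x = 17.

step 11, x = 17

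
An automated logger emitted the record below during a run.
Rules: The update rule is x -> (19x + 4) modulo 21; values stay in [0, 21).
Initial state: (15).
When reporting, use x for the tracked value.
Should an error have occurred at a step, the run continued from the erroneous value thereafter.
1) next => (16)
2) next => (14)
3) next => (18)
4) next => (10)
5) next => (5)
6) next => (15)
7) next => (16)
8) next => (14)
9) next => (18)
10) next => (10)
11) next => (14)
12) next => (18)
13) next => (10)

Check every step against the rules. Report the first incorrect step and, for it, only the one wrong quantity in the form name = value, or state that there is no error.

step 11, x = 5

Recomputing the run from the initial state:
step 1: x = 16
step 2: x = 14
step 3: x = 18
step 4: x = 10
step 5: x = 5
step 6: x = 15
step 7: x = 16
step 8: x = 14
step 9: x = 18
step 10: x = 10
step 11: x = 5
step 12: x = 15
step 13: x = 16
The first disagreement with the record is at step 11, where the value should be x = 5.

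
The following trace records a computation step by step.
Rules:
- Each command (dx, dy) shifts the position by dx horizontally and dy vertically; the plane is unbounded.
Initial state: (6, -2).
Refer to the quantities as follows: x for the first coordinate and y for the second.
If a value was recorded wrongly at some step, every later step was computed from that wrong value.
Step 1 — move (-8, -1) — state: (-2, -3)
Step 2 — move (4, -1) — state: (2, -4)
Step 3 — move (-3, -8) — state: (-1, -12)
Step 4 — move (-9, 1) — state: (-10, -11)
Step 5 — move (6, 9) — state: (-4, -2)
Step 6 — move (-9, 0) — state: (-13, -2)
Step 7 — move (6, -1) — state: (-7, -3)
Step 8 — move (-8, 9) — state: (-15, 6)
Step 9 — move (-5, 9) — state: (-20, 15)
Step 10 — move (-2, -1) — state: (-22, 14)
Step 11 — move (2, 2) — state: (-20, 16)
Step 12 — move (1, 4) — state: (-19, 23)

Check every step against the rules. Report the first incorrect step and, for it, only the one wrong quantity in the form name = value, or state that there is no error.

step 1: x = 6 + (-8) = -2, y = -2 + (-1) = -3 -> confirmed correct
step 2: x = -2 + (4) = 2, y = -3 + (-1) = -4 -> consistent with the trace
step 3: x = 2 + (-3) = -1, y = -4 + (-8) = -12 -> checks out
step 4: x = -1 + (-9) = -10, y = -12 + (1) = -11 -> agrees with the trace
step 5: x = -10 + (6) = -4, y = -11 + (9) = -2 -> consistent with the trace
step 6: x = -4 + (-9) = -13, y = -2 + (0) = -2 -> same as recorded
step 7: x = -13 + (6) = -7, y = -2 + (-1) = -3 -> matches
step 8: x = -7 + (-8) = -15, y = -3 + (9) = 6 -> checks out
step 9: x = -15 + (-5) = -20, y = 6 + (9) = 15 -> confirmed correct
step 10: x = -20 + (-2) = -22, y = 15 + (-1) = 14 -> consistent with the trace
step 11: x = -22 + (2) = -20, y = 14 + (2) = 16 -> agrees with the trace
step 12: x = -20 + (1) = -19, y = 16 + (4) = 20 -> first mismatch against the trace
So the first discrepancy is step 12, where the right value is y = 20.

step 12, y = 20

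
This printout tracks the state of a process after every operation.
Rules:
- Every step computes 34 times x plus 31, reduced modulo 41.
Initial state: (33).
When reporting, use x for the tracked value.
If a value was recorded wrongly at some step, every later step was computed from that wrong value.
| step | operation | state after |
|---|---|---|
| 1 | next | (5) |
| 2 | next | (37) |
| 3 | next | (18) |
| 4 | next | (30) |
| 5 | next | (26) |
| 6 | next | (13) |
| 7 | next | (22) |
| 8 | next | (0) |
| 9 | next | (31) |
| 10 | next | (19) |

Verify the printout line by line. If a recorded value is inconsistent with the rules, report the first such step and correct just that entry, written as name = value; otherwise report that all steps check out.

step 1: x = (34*33 + 31) mod 41 = 5 -> exactly as logged
step 2: x = (34*5 + 31) mod 41 = 37 -> exactly as logged
step 3: x = (34*37 + 31) mod 41 = 18 -> verified
step 4: x = (34*18 + 31) mod 41 = 28 -> the entry is off here
The audit stops at step 4: the recorded entry is wrong and should be x = 28.

step 4, x = 28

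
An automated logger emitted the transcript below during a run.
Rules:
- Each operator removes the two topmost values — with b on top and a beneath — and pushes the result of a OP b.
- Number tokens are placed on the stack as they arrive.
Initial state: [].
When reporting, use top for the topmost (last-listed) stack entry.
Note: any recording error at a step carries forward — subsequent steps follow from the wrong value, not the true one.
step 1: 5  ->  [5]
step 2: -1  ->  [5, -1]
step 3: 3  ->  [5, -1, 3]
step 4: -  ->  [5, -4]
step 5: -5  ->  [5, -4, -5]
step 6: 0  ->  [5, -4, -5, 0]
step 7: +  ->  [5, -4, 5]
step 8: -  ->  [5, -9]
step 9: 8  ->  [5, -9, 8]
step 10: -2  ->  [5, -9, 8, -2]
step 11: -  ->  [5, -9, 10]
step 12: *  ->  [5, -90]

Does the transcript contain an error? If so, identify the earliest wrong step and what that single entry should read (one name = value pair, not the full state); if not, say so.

step 7, top = -5

step 1: push 5: top = 5 -> matches
step 2: push -1: top = -1 -> consistent with the transcript
step 3: push 3: top = 3 -> verified
step 4: -1 - 3 = -4 -> verified
step 5: push -5: top = -5 -> no discrepancy
step 6: push 0: top = 0 -> in agreement
step 7: -5 + 0 = -5 -> the recorded entry deviates here
That makes step 7 the first incorrect line — top = -5 is what it should show.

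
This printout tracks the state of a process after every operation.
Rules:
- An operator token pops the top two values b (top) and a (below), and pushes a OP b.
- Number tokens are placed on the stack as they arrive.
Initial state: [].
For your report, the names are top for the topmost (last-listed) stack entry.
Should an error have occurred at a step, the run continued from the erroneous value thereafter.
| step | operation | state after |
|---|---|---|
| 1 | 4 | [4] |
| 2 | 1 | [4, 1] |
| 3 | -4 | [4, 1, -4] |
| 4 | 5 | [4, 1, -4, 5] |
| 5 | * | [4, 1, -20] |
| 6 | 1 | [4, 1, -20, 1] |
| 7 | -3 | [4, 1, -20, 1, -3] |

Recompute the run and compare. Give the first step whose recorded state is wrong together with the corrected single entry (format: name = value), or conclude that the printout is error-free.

no error

Recomputing the run from the initial state:
step 1: [4]
step 2: [4, 1]
step 3: [4, 1, -4]
step 4: [4, 1, -4, 5]
step 5: [4, 1, -20]
step 6: [4, 1, -20, 1]
step 7: [4, 1, -20, 1, -3]
This matches the printout at every step.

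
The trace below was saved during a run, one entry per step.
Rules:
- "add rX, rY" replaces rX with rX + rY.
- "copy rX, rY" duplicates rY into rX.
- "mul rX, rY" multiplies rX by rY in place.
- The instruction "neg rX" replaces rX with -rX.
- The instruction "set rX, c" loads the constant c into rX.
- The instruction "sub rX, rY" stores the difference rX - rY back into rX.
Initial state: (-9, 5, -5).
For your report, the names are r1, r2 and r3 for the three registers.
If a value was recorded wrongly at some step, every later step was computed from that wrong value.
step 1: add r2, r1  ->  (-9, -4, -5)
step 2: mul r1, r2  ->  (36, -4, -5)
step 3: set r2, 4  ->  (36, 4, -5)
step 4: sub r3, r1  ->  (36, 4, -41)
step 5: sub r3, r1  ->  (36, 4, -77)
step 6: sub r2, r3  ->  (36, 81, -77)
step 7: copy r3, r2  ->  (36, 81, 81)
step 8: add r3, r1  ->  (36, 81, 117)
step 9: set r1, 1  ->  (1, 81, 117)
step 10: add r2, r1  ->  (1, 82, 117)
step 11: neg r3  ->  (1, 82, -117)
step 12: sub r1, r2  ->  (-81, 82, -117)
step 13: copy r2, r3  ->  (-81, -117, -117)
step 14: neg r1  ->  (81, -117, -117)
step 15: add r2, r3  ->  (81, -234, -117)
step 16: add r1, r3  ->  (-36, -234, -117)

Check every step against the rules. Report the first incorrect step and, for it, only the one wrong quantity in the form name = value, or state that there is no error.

Step 1: r2 = 5 + -9 = -4 — exactly as logged.
Step 2: r1 = -9 * -4 = 36 — same as recorded.
Step 3: r2 = 4 — confirmed correct.
Step 4: r3 = -5 - 36 = -41 — same as recorded.
Step 5: r3 = -41 - 36 = -77 — no discrepancy.
Step 6: r2 = 4 - -77 = 81 — consistent with the trace.
Step 7: r3 = 81 — agrees with the trace.
Step 8: r3 = 81 + 36 = 117 — no discrepancy.
Step 9: r1 = 1 — verified.
Step 10: r2 = 81 + 1 = 82 — matches.
Step 11: r3 = -(117) = -117 — exactly as logged.
Step 12: r1 = 1 - 82 = -81 — checks out.
Step 13: r2 = -117 — consistent with the trace.
Step 14: r1 = -(-81) = 81 — verified.
Step 15: r2 = -117 + -117 = -234 — checks out.
Step 16: r1 = 81 + -117 = -36 — verified.
All steps check out; nothing to correct.

no error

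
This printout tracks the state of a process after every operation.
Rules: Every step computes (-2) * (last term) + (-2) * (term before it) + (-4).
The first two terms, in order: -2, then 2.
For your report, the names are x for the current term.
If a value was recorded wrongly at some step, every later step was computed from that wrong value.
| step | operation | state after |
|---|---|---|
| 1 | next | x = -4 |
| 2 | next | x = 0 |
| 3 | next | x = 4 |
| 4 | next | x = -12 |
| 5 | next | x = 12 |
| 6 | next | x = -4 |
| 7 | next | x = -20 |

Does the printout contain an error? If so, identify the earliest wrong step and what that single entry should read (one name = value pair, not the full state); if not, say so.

no error

Step 1: x = -2*(2) + (-2)*(-2) + (-4) = -4 — consistent with the printout.
Step 2: x = -2*(-4) + (-2)*(2) + (-4) = 0 — agrees with the printout.
Step 3: x = -2*(0) + (-2)*(-4) + (-4) = 4 — no discrepancy.
Step 4: x = -2*(4) + (-2)*(0) + (-4) = -12 — no discrepancy.
Step 5: x = -2*(-12) + (-2)*(4) + (-4) = 12 — exactly as logged.
Step 6: x = -2*(12) + (-2)*(-12) + (-4) = -4 — no discrepancy.
Step 7: x = -2*(-4) + (-2)*(12) + (-4) = -20 — verified.
The recomputation confirms every line.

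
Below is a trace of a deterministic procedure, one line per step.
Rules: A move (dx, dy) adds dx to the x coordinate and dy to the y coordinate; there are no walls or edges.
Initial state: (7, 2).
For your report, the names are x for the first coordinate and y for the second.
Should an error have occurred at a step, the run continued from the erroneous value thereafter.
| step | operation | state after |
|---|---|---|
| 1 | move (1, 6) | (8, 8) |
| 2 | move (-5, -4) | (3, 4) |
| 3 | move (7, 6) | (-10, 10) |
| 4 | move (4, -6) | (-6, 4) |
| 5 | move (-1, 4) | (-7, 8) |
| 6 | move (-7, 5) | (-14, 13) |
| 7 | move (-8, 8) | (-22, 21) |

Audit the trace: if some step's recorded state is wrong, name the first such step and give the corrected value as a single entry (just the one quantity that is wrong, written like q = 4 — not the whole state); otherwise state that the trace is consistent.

step 1: x = 7 + (1) = 8, y = 2 + (6) = 8 -> confirmed correct
step 2: x = 8 + (-5) = 3, y = 8 + (-4) = 4 -> agrees with the trace
step 3: x = 3 + (7) = 10, y = 4 + (6) = 10 -> not what was recorded
The earliest wrong entry is at step 3: it should read x = 10.

step 3, x = 10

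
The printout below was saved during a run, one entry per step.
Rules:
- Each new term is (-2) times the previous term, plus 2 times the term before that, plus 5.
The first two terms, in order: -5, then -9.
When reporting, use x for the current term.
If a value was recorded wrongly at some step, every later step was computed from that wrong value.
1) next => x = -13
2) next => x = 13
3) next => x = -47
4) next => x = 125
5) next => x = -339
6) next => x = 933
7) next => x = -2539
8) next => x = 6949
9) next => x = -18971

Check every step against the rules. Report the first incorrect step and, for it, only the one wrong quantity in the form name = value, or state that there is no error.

Recomputing the run from the initial state:
step 1: x = 13
step 2: x = -39
step 3: x = 109
step 4: x = -291
step 5: x = 805
step 6: x = -2187
step 7: x = 5989
step 8: x = -16347
step 9: x = 44677
The first disagreement with the printout is at step 1, where the value should be x = 13.

step 1, x = 13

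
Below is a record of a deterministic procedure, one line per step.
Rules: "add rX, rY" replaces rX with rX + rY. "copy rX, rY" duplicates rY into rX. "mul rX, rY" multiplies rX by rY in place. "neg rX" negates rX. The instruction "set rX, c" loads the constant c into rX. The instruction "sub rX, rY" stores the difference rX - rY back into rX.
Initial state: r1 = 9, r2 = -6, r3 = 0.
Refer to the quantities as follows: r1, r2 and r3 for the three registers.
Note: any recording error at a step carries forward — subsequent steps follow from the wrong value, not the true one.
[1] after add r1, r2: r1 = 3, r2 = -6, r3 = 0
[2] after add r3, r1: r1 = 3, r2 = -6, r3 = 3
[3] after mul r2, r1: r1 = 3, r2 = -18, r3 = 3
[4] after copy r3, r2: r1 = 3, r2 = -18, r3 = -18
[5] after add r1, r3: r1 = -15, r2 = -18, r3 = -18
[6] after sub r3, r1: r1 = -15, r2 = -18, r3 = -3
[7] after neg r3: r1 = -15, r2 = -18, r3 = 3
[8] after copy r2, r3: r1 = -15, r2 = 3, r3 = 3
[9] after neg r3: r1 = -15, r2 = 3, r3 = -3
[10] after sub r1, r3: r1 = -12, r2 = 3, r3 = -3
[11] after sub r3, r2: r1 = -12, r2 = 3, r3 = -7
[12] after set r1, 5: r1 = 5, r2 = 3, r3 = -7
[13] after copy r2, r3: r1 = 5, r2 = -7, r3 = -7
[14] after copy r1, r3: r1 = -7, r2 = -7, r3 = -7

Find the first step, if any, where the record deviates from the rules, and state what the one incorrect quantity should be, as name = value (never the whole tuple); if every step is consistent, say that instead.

Recomputing the run from the initial state:
step 1: r1 = 3, r2 = -6, r3 = 0
step 2: r1 = 3, r2 = -6, r3 = 3
step 3: r1 = 3, r2 = -18, r3 = 3
step 4: r1 = 3, r2 = -18, r3 = -18
step 5: r1 = -15, r2 = -18, r3 = -18
step 6: r1 = -15, r2 = -18, r3 = -3
step 7: r1 = -15, r2 = -18, r3 = 3
step 8: r1 = -15, r2 = 3, r3 = 3
step 9: r1 = -15, r2 = 3, r3 = -3
step 10: r1 = -12, r2 = 3, r3 = -3
step 11: r1 = -12, r2 = 3, r3 = -6
step 12: r1 = 5, r2 = 3, r3 = -6
step 13: r1 = 5, r2 = -6, r3 = -6
step 14: r1 = -6, r2 = -6, r3 = -6
The first disagreement with the record is at step 11, where the value should be r3 = -6.

step 11, r3 = -6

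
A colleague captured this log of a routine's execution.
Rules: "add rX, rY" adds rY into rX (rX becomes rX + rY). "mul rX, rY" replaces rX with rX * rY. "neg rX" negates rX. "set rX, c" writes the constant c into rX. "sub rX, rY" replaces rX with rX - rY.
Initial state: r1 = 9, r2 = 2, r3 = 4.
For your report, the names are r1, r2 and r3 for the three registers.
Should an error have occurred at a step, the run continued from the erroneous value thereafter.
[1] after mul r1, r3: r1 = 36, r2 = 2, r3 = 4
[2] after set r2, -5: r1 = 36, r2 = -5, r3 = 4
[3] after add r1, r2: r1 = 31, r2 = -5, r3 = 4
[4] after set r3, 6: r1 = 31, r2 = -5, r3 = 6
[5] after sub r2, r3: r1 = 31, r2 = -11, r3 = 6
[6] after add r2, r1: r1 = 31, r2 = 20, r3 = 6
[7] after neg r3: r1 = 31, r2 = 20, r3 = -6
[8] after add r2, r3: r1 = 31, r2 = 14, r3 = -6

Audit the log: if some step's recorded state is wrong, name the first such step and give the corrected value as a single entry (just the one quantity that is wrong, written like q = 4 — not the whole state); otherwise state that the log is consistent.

1. r1 = 9 * 4 = 36 (checks out)
2. r2 = -5 (agrees with the log)
3. r1 = 36 + -5 = 31 (no discrepancy)
4. r3 = 6 (same as recorded)
5. r2 = -5 - 6 = -11 (matches)
6. r2 = -11 + 31 = 20 (in agreement)
7. r3 = -(6) = -6 (checks out)
8. r2 = 20 + -6 = 14 (in agreement)
Nothing is out of place; the run is error-free.

no error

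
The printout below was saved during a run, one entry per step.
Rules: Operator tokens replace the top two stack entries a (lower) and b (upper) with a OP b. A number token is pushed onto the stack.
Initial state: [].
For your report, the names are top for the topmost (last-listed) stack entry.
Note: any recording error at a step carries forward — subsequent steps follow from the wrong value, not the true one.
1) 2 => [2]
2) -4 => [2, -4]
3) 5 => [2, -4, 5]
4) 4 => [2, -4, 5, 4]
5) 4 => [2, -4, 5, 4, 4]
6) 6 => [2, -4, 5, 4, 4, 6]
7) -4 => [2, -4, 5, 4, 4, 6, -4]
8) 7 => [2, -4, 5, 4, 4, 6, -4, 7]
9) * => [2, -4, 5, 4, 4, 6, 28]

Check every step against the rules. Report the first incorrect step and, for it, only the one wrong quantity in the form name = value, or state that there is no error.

step 1: push 2: top = 2 -> same as recorded
step 2: push -4: top = -4 -> agrees with the printout
step 3: push 5: top = 5 -> verified
step 4: push 4: top = 4 -> agrees with the printout
step 5: push 4: top = 4 -> in agreement
step 6: push 6: top = 6 -> checks out
step 7: push -4: top = -4 -> consistent with the printout
step 8: push 7: top = 7 -> consistent with the printout
step 9: -4 * 7 = -28 -> the printout has a different value
Conclusion: step 9 carries the first error; the entry should be top = -28.

step 9, top = -28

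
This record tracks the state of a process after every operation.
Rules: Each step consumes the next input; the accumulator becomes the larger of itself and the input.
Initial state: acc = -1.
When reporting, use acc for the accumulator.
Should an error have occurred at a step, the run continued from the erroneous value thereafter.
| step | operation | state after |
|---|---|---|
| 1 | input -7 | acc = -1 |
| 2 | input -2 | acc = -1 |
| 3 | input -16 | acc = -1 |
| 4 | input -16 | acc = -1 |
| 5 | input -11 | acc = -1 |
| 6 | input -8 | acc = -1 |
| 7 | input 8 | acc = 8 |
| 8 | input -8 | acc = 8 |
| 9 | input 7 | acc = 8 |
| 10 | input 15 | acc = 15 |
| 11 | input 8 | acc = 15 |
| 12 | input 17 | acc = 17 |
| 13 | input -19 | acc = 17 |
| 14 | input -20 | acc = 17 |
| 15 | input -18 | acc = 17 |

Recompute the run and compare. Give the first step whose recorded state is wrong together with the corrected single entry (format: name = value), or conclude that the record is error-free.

Step 1: acc = max(-1, -7) = -1 — checks out.
Step 2: acc = max(-1, -2) = -1 — confirmed correct.
Step 3: acc = max(-1, -16) = -1 — in agreement.
Step 4: acc = max(-1, -16) = -1 — agrees with the record.
Step 5: acc = max(-1, -11) = -1 — exactly as logged.
Step 6: acc = max(-1, -8) = -1 — exactly as logged.
Step 7: acc = max(-1, 8) = 8 — exactly as logged.
Step 8: acc = max(8, -8) = 8 — consistent with the record.
Step 9: acc = max(8, 7) = 8 — confirmed correct.
Step 10: acc = max(8, 15) = 15 — confirmed correct.
Step 11: acc = max(15, 8) = 15 — matches.
Step 12: acc = max(15, 17) = 17 — confirmed correct.
Step 13: acc = max(17, -19) = 17 — same as recorded.
Step 14: acc = max(17, -20) = 17 — matches.
Step 15: acc = max(17, -18) = 17 — consistent with the record.
The recomputation confirms every line.

no error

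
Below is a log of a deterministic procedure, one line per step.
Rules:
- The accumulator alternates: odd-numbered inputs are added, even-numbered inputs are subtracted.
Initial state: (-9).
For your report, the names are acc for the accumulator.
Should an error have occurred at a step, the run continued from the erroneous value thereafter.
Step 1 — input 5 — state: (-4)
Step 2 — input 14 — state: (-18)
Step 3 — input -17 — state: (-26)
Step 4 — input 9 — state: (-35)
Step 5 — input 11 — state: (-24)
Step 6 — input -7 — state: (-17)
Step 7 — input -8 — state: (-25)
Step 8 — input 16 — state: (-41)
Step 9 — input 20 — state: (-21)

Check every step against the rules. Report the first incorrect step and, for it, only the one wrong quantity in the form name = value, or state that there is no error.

step 3, acc = -35

step 1: acc = -9 + 5 = -4 -> no discrepancy
step 2: acc = -4 - 14 = -18 -> agrees with the log
step 3: acc = -18 + -17 = -35 -> the log disagrees here
First deviation found at step 3; the corrected entry is acc = -35.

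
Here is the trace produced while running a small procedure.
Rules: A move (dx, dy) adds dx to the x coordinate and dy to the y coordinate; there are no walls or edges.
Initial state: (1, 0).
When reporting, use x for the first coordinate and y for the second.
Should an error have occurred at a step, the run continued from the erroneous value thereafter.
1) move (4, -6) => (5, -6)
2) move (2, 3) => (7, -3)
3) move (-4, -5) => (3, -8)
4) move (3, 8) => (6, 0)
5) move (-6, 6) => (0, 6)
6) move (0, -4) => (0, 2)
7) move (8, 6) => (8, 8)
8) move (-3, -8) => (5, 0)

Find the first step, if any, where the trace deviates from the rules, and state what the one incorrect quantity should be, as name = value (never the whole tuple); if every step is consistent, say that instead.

no error

step 1: x = 1 + (4) = 5, y = 0 + (-6) = -6 -> checks out
step 2: x = 5 + (2) = 7, y = -6 + (3) = -3 -> checks out
step 3: x = 7 + (-4) = 3, y = -3 + (-5) = -8 -> confirmed correct
step 4: x = 3 + (3) = 6, y = -8 + (8) = 0 -> same as recorded
step 5: x = 6 + (-6) = 0, y = 0 + (6) = 6 -> exactly as logged
step 6: x = 0 + (0) = 0, y = 6 + (-4) = 2 -> in agreement
step 7: x = 0 + (8) = 8, y = 2 + (6) = 8 -> matches
step 8: x = 8 + (-3) = 5, y = 8 + (-8) = 0 -> checks out
No step deviates from the rules.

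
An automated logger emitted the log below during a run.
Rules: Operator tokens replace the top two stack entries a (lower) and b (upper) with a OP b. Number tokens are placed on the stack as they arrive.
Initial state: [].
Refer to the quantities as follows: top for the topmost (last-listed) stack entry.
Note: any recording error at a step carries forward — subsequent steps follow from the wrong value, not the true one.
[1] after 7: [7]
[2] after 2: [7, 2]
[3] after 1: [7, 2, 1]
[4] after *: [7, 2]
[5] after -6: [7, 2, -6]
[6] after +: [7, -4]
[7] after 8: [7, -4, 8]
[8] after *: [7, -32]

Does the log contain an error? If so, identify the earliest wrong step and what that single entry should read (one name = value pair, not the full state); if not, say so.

Step 1: push 7: top = 7 — checks out.
Step 2: push 2: top = 2 — agrees with the log.
Step 3: push 1: top = 1 — confirmed correct.
Step 4: 2 * 1 = 2 — same as recorded.
Step 5: push -6: top = -6 — exactly as logged.
Step 6: 2 + -6 = -4 — exactly as logged.
Step 7: push 8: top = 8 — in agreement.
Step 8: -4 * 8 = -32 — consistent with the log.
Nothing is out of place; the run is error-free.

no error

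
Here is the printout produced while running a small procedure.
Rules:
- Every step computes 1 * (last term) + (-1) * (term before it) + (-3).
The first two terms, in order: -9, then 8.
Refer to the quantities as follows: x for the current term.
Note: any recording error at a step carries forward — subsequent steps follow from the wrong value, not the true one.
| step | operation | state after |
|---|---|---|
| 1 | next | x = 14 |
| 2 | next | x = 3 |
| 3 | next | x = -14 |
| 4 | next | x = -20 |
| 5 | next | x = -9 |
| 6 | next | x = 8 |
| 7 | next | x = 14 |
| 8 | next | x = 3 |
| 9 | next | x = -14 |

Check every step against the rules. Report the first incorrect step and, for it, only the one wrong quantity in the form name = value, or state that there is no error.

no error

Recomputing the run from the initial state:
step 1: x = 14
step 2: x = 3
step 3: x = -14
step 4: x = -20
step 5: x = -9
step 6: x = 8
step 7: x = 14
step 8: x = 3
step 9: x = -14
This matches the printout at every step.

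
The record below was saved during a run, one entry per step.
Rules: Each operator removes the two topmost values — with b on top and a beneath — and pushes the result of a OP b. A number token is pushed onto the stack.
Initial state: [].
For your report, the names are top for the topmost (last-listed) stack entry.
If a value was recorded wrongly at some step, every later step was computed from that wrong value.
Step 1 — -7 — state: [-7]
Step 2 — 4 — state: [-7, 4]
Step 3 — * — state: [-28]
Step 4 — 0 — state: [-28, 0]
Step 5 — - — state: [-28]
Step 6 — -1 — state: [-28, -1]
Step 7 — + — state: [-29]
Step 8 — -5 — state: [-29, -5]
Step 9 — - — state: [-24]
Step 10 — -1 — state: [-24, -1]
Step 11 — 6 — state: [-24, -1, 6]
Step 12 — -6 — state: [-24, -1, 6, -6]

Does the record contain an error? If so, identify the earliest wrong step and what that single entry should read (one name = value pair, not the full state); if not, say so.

Step 1: push -7: top = -7 — exactly as logged.
Step 2: push 4: top = 4 — confirmed correct.
Step 3: -7 * 4 = -28 — matches.
Step 4: push 0: top = 0 — in agreement.
Step 5: -28 - 0 = -28 — confirmed correct.
Step 6: push -1: top = -1 — same as recorded.
Step 7: -28 + -1 = -29 — exactly as logged.
Step 8: push -5: top = -5 — same as recorded.
Step 9: -29 - -5 = -24 — checks out.
Step 10: push -1: top = -1 — same as recorded.
Step 11: push 6: top = 6 — verified.
Step 12: push -6: top = -6 — verified.
The whole run recomputes cleanly — no discrepancies.

no error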